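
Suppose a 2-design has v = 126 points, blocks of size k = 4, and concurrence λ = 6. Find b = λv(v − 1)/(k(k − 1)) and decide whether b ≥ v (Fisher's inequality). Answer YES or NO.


r = λ(v − 1)/(k − 1) = 6·125/3 = 250.
b = vr/k = 126·250/4 = 7875.
Fisher's inequality: b ≥ v ⇔ 7875 ≥ 126? YES.

YES


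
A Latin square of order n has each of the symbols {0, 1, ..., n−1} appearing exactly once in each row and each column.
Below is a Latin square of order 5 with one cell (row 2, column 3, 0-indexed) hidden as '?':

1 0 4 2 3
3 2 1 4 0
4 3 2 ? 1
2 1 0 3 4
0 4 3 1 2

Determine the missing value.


Row 2 contains symbols [1, 2, 3, 4] — missing [0].
Column 3 contains symbols [1, 2, 3, 4] — missing [0].
The missing symbol must appear in both missing sets; intersection = [0].
Therefore the hidden value is 0.

Missing value = 0.


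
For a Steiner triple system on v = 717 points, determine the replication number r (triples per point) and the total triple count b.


An STS(v) is a 2-(v, 3, 1) BIBD: block size k = 3, λ = 1.
Replication: r(k − 1) = λ(v − 1) ⇒ r·2 = 717 − 1 = 716 ⇒ r = 358.
Block count: b = v(v − 1)/6 = 717·716/6 = 513372/6 = 85562.

r = 358, b = 85562.


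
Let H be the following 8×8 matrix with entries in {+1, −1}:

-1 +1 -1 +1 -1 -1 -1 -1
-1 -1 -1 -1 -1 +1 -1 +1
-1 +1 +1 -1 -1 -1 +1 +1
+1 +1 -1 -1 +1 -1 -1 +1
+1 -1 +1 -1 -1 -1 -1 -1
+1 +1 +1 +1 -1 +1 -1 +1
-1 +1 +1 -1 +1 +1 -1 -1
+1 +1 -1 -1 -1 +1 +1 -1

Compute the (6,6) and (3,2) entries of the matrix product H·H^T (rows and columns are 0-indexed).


Row 2 of H: [-1, 1, 1, -1, -1, -1, 1, 1].
Row 3 of H: [1, 1, -1, -1, 1, -1, -1, 1].
Row 6 of H: [-1, 1, 1, -1, 1, 1, -1, -1].
(H·H^T)[6][6] = Σ_j H[6][j]·H[6][j] = (-1)² + (1)² + (1)² + (-1)² + (1)² + (1)² + (-1)² + (-1)² = 1 + 1 + 1 + 1 + 1 + 1 + 1 + 1 = 8.
(H·H^T)[3][2] = Σ_j H[3][j]·H[2][j] = (1)·(-1) + (1)·(1) + (-1)·(1) + (-1)·(-1) + (1)·(-1) + (-1)·(-1) + (-1)·(1) + (1)·(1) = -1 + 1 + -1 + 1 + -1 + 1 + -1 + 1 = 0.
So rows 3 and 2 are orthogonal; the diagonal entry equals n = 8.

(6,6) entry = 8; (3,2) entry = 0.


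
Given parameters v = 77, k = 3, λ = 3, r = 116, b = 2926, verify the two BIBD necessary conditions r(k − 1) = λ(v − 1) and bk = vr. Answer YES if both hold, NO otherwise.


Condition (i): r(k − 1) = 116·2 = 232; λ(v − 1) = 3·76 = 228. Match? NO.
Condition (ii): bk = 2926·3 = 8778; vr = 77·116 = 8932. Match? NO.
Both conditions hold? NO.

NO


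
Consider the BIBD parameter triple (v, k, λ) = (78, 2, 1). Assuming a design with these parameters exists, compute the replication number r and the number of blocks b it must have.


Any 2-(v, k, λ) BIBD satisfies two necessary conditions:
  (i)  Each point sits in r blocks, and counting incidences through any fixed point gives r(k − 1) = λ(v − 1), so r = λ(v − 1)/(k − 1).
  (ii) Total incidences bk = vr, so b = vr/k.
Step 1: r = λ(v − 1)/(k − 1) = 1·(78 − 1)/(2 − 1) = 1·77/1 = 77/1 = 77.
Step 2: b = vr/k = 78·77/2 = 6006/2 = 3003.
Check integrality: r = 77 ∈ Z ✓, b = 3003 ∈ Z ✓.
(These identities are necessary conditions: they determine r and b for any design with these parameters, but do not by themselves prove that one exists.)

r = 77, b = 3003.


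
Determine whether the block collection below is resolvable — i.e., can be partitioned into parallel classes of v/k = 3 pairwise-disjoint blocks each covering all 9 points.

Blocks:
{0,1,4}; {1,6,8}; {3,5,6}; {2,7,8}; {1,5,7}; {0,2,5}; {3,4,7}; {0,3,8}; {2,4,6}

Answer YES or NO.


v = 9, block size k = 3, number of blocks = 9.
For resolvability, blocks must partition into parallel classes of size v/k = 3.
Total blocks must therefore be a multiple of 3: 9 = 3·3 + 0 ⇒ divisible ✓.
Greedy packing gives 3 candidate class(es). Each should be a full parallel class (size 3, covers all 9 points).
  Class 1 (3 blocks): {0,1,4}; {3,5,6}; {2,7,8}. Points covered: [0, 1, 2, 3, 4, 5, 6, 7, 8].
  Class 2 (3 blocks): {1,6,8}; {0,2,5}; {3,4,7}. Points covered: [0, 1, 2, 3, 4, 5, 6, 7, 8].
  Class 3 (3 blocks): {1,5,7}; {0,3,8}; {2,4,6}. Points covered: [0, 1, 2, 3, 4, 5, 6, 7, 8].
All classes full (size 3)? YES. All classes cover every point? YES.
Resolvable? YES.

YES


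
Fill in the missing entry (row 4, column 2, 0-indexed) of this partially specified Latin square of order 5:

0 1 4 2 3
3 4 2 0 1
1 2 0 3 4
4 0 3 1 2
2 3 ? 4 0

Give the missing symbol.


Row 4 contains symbols [0, 2, 3, 4] — missing [1].
Column 2 contains symbols [0, 2, 3, 4] — missing [1].
The missing symbol must appear in both missing sets; intersection = [1].
Therefore the hidden value is 1.

Missing value = 1.


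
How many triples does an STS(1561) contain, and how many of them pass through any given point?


An STS(v) is a 2-(v, 3, 1) BIBD: block size k = 3, λ = 1.
Replication: r(k − 1) = λ(v − 1) ⇒ r·2 = 1561 − 1 = 1560 ⇒ r = 780.
Block count: bk = vr ⇒ b·3 = 1561·780 = 1217580 ⇒ b = 405860.

r = 780, b = 405860.


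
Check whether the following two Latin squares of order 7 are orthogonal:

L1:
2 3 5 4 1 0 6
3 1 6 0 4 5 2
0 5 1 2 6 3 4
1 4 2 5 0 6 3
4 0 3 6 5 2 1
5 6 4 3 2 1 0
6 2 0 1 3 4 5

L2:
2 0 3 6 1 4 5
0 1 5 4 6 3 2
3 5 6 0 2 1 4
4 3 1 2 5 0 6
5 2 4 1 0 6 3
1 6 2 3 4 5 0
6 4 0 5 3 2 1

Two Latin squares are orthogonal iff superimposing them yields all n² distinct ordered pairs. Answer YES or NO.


Form the n² = 49 superimposed pairs (L1[i][j], L2[i][j]), row by row (rows and columns indexed from 0):
row 0: (2,2) (3,0) (5,3) (4,6) (1,1) (0,4) (6,5)
row 1: (3,0) (1,1) (6,5) (0,4) (4,6) (5,3) (2,2)
row 2: (0,3) (5,5) (1,6) (2,0) (6,2) (3,1) (4,4)
row 3: (1,4) (4,3) (2,1) (5,2) (0,5) (6,0) (3,6)
row 4: (4,5) (0,2) (3,4) (6,1) (5,0) (2,6) (1,3)
row 5: (5,1) (6,6) (4,2) (3,3) (2,4) (1,5) (0,0)
row 6: (6,6) (2,4) (0,0) (1,5) (3,3) (4,2) (5,1)
Orthogonality requires all 49 pairs distinct.
But the pair (3,0) repeats: cell (0,1) has L1 = 3, L2 = 0, and cell (1,0) has L1 = 3, L2 = 0.
A repeated pair means some other pair never occurs (only 35 distinct pairs out of 49), so the squares are not orthogonal.
Conclusion: NO.

NO


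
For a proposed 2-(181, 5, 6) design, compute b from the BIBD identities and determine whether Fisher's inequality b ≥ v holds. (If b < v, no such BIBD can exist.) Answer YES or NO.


r = λ(v − 1)/(k − 1) = 6·180/4 = 270.
b = vr/k = 181·270/5 = 9774.
Fisher's inequality: b ≥ v ⇔ 9774 ≥ 181? YES.

YES


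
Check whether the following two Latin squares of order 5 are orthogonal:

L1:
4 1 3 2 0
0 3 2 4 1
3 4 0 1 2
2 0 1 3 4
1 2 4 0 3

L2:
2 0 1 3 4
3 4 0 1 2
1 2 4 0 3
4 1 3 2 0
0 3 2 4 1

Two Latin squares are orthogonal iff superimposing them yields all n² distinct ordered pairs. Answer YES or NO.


Form the n² = 25 superimposed pairs (L1[i][j], L2[i][j]), row by row (rows and columns indexed from 0):
row 0: (4,2) (1,0) (3,1) (2,3) (0,4)
row 1: (0,3) (3,4) (2,0) (4,1) (1,2)
row 2: (3,1) (4,2) (0,4) (1,0) (2,3)
row 3: (2,4) (0,1) (1,3) (3,2) (4,0)
row 4: (1,0) (2,3) (4,2) (0,4) (3,1)
Orthogonality requires all 25 pairs distinct.
But the pair (3,1) repeats: cell (0,2) has L1 = 3, L2 = 1, and cell (2,0) has L1 = 3, L2 = 1.
A repeated pair means some other pair never occurs (only 15 distinct pairs out of 25), so the squares are not orthogonal.
Conclusion: NO.

NO


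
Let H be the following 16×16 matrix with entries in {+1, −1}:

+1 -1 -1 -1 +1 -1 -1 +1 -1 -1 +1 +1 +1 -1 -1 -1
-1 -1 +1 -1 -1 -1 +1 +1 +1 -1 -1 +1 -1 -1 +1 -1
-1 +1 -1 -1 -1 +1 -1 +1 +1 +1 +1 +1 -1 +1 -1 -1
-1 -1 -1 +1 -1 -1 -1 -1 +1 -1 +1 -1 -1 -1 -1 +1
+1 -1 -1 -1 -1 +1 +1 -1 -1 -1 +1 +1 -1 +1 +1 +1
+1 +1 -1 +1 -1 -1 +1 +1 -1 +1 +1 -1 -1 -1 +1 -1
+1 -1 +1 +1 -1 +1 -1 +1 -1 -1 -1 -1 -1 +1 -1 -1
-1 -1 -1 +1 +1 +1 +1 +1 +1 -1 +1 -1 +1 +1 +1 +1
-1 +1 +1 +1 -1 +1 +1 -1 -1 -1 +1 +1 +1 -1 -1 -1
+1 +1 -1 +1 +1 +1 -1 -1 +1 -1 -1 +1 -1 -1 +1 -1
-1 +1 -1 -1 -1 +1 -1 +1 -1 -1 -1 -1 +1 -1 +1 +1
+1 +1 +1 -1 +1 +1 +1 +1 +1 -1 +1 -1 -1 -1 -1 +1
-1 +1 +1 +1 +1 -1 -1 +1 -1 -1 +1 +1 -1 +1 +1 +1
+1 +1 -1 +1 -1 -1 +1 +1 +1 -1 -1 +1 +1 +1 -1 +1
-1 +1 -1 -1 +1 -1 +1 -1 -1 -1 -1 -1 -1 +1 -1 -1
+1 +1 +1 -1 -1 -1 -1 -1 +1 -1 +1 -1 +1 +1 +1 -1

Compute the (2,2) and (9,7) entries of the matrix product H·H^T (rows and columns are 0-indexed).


Row 2 of H: [-1, 1, -1, -1, -1, 1, -1, 1, 1, 1, 1, 1, -1, 1, -1, -1].
Row 7 of H: [-1, -1, -1, 1, 1, 1, 1, 1, 1, -1, 1, -1, 1, 1, 1, 1].
Row 9 of H: [1, 1, -1, 1, 1, 1, -1, -1, 1, -1, -1, 1, -1, -1, 1, -1].
(H·H^T)[2][2] = Σ_j H[2][j]·H[2][j] = (-1)² + (1)² + (-1)² + (-1)² + (-1)² + (1)² + (-1)² + (1)² + (1)² + (1)² + (1)² + (1)² + (-1)² + (1)² + (-1)² + (-1)² = 1 + 1 + 1 + 1 + 1 + 1 + 1 + 1 + 1 + 1 + 1 + 1 + 1 + 1 + 1 + 1 = 16.
(H·H^T)[9][7] = Σ_j H[9][j]·H[7][j] = (1)·(-1) + (1)·(-1) + (-1)·(-1) + (1)·(1) + (1)·(1) + (1)·(1) + (-1)·(1) + (-1)·(1) + (1)·(1) + (-1)·(-1) + (-1)·(1) + (1)·(-1) + (-1)·(1) + (-1)·(1) + (1)·(1) + (-1)·(1) = -1 + -1 + 1 + 1 + 1 + 1 + -1 + -1 + 1 + 1 + -1 + -1 + -1 + -1 + 1 + -1 = -2.
Rows 9 and 7 are not orthogonal (dot product = -2 ≠ 0), so H is not a Hadamard matrix.

(2,2) entry = 16; (9,7) entry = -2.


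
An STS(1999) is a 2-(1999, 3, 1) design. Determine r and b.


An STS(v) is a 2-(v, 3, 1) BIBD: block size k = 3, λ = 1.
Replication: r(k − 1) = λ(v − 1) ⇒ r·2 = 1999 − 1 = 1998 ⇒ r = 999.
Block count: bk = vr ⇒ b·3 = 1999·999 = 1997001 ⇒ b = 665667.
(Check via b = v(v − 1)/6 = 1999·1998/6 = 3994002/6 = 665667.)

r = 999, b = 665667.


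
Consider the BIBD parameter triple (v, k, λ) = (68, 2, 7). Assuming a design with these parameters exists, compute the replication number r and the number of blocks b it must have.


Any 2-(v, k, λ) BIBD satisfies two necessary conditions:
  (i)  Each point sits in r blocks, and counting incidences through any fixed point gives r(k − 1) = λ(v − 1), so r = λ(v − 1)/(k − 1).
  (ii) Total incidences bk = vr, so b = vr/k.
Step 1: r = λ(v − 1)/(k − 1) = 7·(68 − 1)/(2 − 1) = 7·67/1 = 469/1 = 469.
Step 2: b = vr/k = 68·469/2 = 31892/2 = 15946.
Check integrality: r = 469 ∈ Z ✓, b = 15946 ∈ Z ✓.
(These identities are necessary conditions: they determine r and b for any design with these parameters, but do not by themselves prove that one exists.)

r = 469, b = 15946.


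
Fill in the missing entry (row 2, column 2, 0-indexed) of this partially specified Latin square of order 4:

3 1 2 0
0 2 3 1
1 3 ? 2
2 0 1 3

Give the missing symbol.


Row 2 contains symbols [1, 2, 3] — missing [0].
Column 2 contains symbols [1, 2, 3] — missing [0].
The missing symbol must appear in both missing sets; intersection = [0].
Therefore the hidden value is 0.

Missing value = 0.


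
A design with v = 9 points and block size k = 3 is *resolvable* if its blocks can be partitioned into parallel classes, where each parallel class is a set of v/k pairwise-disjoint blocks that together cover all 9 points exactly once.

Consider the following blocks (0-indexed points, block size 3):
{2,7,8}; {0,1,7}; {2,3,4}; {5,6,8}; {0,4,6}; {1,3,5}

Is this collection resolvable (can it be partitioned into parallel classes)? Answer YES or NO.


v = 9, block size k = 3, number of blocks = 6.
For resolvability, blocks must partition into parallel classes of size v/k = 3.
Total blocks must therefore be a multiple of 3: 6 = 3·2 + 0 ⇒ divisible ✓.
Greedy packing gives 2 candidate class(es). Each should be a full parallel class (size 3, covers all 9 points).
  Class 1 (3 blocks): {2,7,8}; {0,4,6}; {1,3,5}. Points covered: [0, 1, 2, 3, 4, 5, 6, 7, 8].
  Class 2 (3 blocks): {0,1,7}; {2,3,4}; {5,6,8}. Points covered: [0, 1, 2, 3, 4, 5, 6, 7, 8].
All classes full (size 3)? YES. All classes cover every point? YES.
Resolvable? YES.

YES


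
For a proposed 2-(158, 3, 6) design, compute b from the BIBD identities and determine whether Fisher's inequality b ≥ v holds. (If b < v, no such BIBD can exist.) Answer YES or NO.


r = λ(v − 1)/(k − 1) = 6·157/2 = 471.
b = vr/k = 158·471/3 = 24806.
Fisher's inequality: b ≥ v ⇔ 24806 ≥ 158? YES.

YES


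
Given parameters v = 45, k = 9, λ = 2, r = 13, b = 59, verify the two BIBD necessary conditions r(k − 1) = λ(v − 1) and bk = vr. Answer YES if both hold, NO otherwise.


Condition (i): r(k − 1) = 13·8 = 104; λ(v − 1) = 2·44 = 88. Match? NO.
Condition (ii): bk = 59·9 = 531; vr = 45·13 = 585. Match? NO.
Both conditions hold? NO.

NO


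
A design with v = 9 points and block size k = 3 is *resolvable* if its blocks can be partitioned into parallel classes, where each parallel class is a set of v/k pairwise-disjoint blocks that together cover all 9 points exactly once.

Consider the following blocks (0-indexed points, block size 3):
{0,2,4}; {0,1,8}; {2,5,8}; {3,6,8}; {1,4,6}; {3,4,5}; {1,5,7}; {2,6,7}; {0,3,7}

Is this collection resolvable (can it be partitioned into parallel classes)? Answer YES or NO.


v = 9, block size k = 3, number of blocks = 9.
For resolvability, blocks must partition into parallel classes of size v/k = 3.
Total blocks must therefore be a multiple of 3: 9 = 3·3 + 0 ⇒ divisible ✓.
Greedy packing gives 3 candidate class(es). Each should be a full parallel class (size 3, covers all 9 points).
  Class 1 (3 blocks): {0,2,4}; {3,6,8}; {1,5,7}. Points covered: [0, 1, 2, 3, 4, 5, 6, 7, 8].
  Class 2 (3 blocks): {0,1,8}; {3,4,5}; {2,6,7}. Points covered: [0, 1, 2, 3, 4, 5, 6, 7, 8].
  Class 3 (3 blocks): {2,5,8}; {1,4,6}; {0,3,7}. Points covered: [0, 1, 2, 3, 4, 5, 6, 7, 8].
All classes full (size 3)? YES. All classes cover every point? YES.
Resolvable? YES.

YES


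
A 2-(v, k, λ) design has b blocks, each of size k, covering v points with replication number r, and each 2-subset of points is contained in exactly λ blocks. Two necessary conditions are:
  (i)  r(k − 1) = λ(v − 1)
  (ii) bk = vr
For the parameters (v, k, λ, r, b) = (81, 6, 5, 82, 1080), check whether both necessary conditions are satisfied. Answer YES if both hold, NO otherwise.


Condition (i): r(k − 1) = 82·5 = 410; λ(v − 1) = 5·80 = 400. Match? NO.
Condition (ii): bk = 1080·6 = 6480; vr = 81·82 = 6642. Match? NO.
Both conditions hold? NO.

NO


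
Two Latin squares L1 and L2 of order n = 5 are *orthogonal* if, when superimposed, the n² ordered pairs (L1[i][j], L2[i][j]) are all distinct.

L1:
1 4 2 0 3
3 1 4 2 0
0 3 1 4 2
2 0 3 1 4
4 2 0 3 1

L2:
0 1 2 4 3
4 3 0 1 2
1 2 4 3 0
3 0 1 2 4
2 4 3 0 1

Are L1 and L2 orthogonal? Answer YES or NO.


Form the n² = 25 superimposed pairs (L1[i][j], L2[i][j]), row by row (rows and columns indexed from 0):
row 0: (1,0) (4,1) (2,2) (0,4) (3,3)
row 1: (3,4) (1,3) (4,0) (2,1) (0,2)
row 2: (0,1) (3,2) (1,4) (4,3) (2,0)
row 3: (2,3) (0,0) (3,1) (1,2) (4,4)
row 4: (4,2) (2,4) (0,3) (3,0) (1,1)
Orthogonality requires all 25 pairs distinct.
Check by first coordinate: for each symbol s of L1, list the L2 entries in the n cells where L1 = s; they must all differ.
  L1 = 0: L2 entries (in reading order) 4, 2, 1, 0, 3 — all 5 distinct ✓
  L1 = 1: L2 entries (in reading order) 0, 3, 4, 2, 1 — all 5 distinct ✓
  L1 = 2: L2 entries (in reading order) 2, 1, 0, 3, 4 — all 5 distinct ✓
  L1 = 3: L2 entries (in reading order) 3, 4, 2, 1, 0 — all 5 distinct ✓
  L1 = 4: L2 entries (in reading order) 1, 0, 3, 4, 2 — all 5 distinct ✓
Every symbol of L1 meets every symbol of L2 exactly once, so all 25 pairs are distinct (25 of 25).
Conclusion: YES.

YES


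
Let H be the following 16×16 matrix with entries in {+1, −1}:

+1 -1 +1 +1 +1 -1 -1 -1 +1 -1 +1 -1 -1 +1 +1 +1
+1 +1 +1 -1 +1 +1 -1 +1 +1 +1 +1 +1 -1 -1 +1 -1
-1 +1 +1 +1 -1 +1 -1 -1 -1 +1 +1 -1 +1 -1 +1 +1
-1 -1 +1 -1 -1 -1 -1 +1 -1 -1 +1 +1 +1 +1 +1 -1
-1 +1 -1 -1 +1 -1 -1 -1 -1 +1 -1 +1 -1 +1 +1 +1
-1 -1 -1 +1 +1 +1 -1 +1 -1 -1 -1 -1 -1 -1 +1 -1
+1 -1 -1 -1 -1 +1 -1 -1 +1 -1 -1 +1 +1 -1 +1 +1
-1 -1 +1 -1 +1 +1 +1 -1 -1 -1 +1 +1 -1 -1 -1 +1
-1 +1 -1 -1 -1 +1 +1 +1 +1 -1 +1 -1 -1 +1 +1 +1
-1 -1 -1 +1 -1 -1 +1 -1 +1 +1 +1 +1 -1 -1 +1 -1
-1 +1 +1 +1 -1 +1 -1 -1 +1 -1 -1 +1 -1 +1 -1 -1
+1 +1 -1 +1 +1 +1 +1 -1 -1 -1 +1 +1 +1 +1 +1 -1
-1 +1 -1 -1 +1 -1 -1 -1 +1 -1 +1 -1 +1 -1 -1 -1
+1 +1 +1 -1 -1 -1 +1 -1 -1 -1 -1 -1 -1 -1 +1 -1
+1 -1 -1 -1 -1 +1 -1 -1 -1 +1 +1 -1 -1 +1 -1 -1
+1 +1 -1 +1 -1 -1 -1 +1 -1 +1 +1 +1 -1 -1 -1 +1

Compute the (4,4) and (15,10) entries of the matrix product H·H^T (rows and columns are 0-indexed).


Row 4 of H: [-1, 1, -1, -1, 1, -1, -1, -1, -1, 1, -1, 1, -1, 1, 1, 1].
Row 10 of H: [-1, 1, 1, 1, -1, 1, -1, -1, 1, -1, -1, 1, -1, 1, -1, -1].
Row 15 of H: [1, 1, -1, 1, -1, -1, -1, 1, -1, 1, 1, 1, -1, -1, -1, 1].
(H·H^T)[4][4] = Σ_j H[4][j]·H[4][j] = (-1)² + (1)² + (-1)² + (-1)² + (1)² + (-1)² + (-1)² + (-1)² + (-1)² + (1)² + (-1)² + (1)² + (-1)² + (1)² + (1)² + (1)² = 1 + 1 + 1 + 1 + 1 + 1 + 1 + 1 + 1 + 1 + 1 + 1 + 1 + 1 + 1 + 1 = 16.
(H·H^T)[15][10] = Σ_j H[15][j]·H[10][j] = (1)·(-1) + (1)·(1) + (-1)·(1) + (1)·(1) + (-1)·(-1) + (-1)·(1) + (-1)·(-1) + (1)·(-1) + (-1)·(1) + (1)·(-1) + (1)·(-1) + (1)·(1) + (-1)·(-1) + (-1)·(1) + (-1)·(-1) + (1)·(-1) = -1 + 1 + -1 + 1 + 1 + -1 + 1 + -1 + -1 + -1 + -1 + 1 + 1 + -1 + 1 + -1 = -2.
Rows 15 and 10 are not orthogonal (dot product = -2 ≠ 0), so H is not a Hadamard matrix.

(4,4) entry = 16; (15,10) entry = -2.


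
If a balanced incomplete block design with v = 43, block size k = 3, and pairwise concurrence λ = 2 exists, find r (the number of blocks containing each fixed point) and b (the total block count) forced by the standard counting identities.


Any 2-(v, k, λ) BIBD satisfies two necessary conditions:
  (i)  Each point sits in r blocks, and counting incidences through any fixed point gives r(k − 1) = λ(v − 1), so r = λ(v − 1)/(k − 1).
  (ii) Total incidences bk = vr, so b = vr/k.
Step 1: r = λ(v − 1)/(k − 1) = 2·(43 − 1)/(3 − 1) = 2·42/2 = 84/2 = 42.
Step 2: b = vr/k = 43·42/3 = 1806/3 = 602.
Check integrality: r = 42 ∈ Z ✓, b = 602 ∈ Z ✓.
(These identities are necessary conditions: they determine r and b for any design with these parameters, but do not by themselves prove that one exists.)

r = 42, b = 602.


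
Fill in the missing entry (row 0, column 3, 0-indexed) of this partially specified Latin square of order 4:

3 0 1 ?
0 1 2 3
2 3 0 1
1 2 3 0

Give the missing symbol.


Row 0 contains symbols [0, 1, 3] — missing [2].
Column 3 contains symbols [0, 1, 3] — missing [2].
The missing symbol must appear in both missing sets; intersection = [2].
Therefore the hidden value is 2.

Missing value = 2.


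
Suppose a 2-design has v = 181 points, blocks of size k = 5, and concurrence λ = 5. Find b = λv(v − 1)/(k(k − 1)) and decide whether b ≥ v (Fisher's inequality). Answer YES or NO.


r = λ(v − 1)/(k − 1) = 5·180/4 = 225.
b = vr/k = 181·225/5 = 8145.
Fisher's inequality: b ≥ v ⇔ 8145 ≥ 181? YES.

YES


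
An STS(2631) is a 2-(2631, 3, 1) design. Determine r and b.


An STS(v) is a 2-(v, 3, 1) BIBD: block size k = 3, λ = 1.
Replication: r(k − 1) = λ(v − 1) ⇒ r·2 = 2631 − 1 = 2630 ⇒ r = 1315.
Block count: b = v(v − 1)/6 = 2631·2630/6 = 6919530/6 = 1153255.
(Check via bk = vr: 1153255·3 = 3459765 = 2631·1315 = 3459765 ✓.)

r = 1315, b = 1153255.


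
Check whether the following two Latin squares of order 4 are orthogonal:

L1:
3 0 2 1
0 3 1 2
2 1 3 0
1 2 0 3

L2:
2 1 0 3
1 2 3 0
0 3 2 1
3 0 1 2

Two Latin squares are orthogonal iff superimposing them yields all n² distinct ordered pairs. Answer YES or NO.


Form the n² = 16 superimposed pairs (L1[i][j], L2[i][j]), row by row (rows and columns indexed from 0):
row 0: (3,2) (0,1) (2,0) (1,3)
row 1: (0,1) (3,2) (1,3) (2,0)
row 2: (2,0) (1,3) (3,2) (0,1)
row 3: (1,3) (2,0) (0,1) (3,2)
Orthogonality requires all 16 pairs distinct.
But the pair (0,1) repeats: cell (0,1) has L1 = 0, L2 = 1, and cell (1,0) has L1 = 0, L2 = 1.
A repeated pair means some other pair never occurs (only 4 distinct pairs out of 16), so the squares are not orthogonal.
Conclusion: NO.

NO


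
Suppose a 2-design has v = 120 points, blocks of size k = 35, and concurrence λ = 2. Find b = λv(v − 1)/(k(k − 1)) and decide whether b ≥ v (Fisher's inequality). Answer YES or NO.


b = λv(v − 1)/(k(k − 1)) = 2·120·119/(35·34) = 28560/1190 = 24.
Compare with v = 120: b < v, so Fisher's inequality fails.

NO


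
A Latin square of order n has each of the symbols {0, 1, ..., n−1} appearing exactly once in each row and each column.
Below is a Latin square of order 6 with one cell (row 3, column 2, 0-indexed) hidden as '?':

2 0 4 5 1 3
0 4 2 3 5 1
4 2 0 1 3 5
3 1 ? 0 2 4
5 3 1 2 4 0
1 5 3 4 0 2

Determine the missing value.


Row 3 contains symbols [0, 1, 2, 3, 4] — missing [5].
Column 2 contains symbols [0, 1, 2, 3, 4] — missing [5].
The missing symbol must appear in both missing sets; intersection = [5].
Therefore the hidden value is 5.

Missing value = 5.


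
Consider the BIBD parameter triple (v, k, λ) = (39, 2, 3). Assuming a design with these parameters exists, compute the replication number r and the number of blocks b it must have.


Any 2-(v, k, λ) BIBD satisfies two necessary conditions:
  (i)  Each point sits in r blocks, and counting incidences through any fixed point gives r(k − 1) = λ(v − 1), so r = λ(v − 1)/(k − 1).
  (ii) Total incidences bk = vr, so b = vr/k.
Step 1: r = λ(v − 1)/(k − 1) = 3·(39 − 1)/(2 − 1) = 3·38/1 = 114/1 = 114.
Step 2: b = vr/k = 39·114/2 = 4446/2 = 2223.
Check integrality: r = 114 ∈ Z ✓, b = 2223 ∈ Z ✓.
(These identities are necessary conditions: they determine r and b for any design with these parameters, but do not by themselves prove that one exists.)

r = 114, b = 2223.


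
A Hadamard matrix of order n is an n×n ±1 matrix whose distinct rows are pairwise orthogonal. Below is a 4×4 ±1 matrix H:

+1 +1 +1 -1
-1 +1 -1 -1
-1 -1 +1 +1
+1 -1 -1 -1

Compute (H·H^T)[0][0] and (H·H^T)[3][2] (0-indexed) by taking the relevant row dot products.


Row 0 of H: [1, 1, 1, -1].
Row 2 of H: [-1, -1, 1, 1].
Row 3 of H: [1, -1, -1, -1].
(H·H^T)[0][0] = Σ_j H[0][j]·H[0][j] = (1)² + (1)² + (1)² + (-1)² = 1 + 1 + 1 + 1 = 4.
(H·H^T)[3][2] = Σ_j H[3][j]·H[2][j] = (1)·(-1) + (-1)·(-1) + (-1)·(1) + (-1)·(1) = -1 + 1 + -1 + -1 = -2.
Rows 3 and 2 are not orthogonal (dot product = -2 ≠ 0), so H is not a Hadamard matrix.

(0,0) entry = 4; (3,2) entry = -2.


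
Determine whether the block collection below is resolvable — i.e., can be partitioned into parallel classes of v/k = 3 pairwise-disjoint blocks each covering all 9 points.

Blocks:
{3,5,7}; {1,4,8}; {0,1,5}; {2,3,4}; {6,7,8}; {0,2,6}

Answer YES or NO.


v = 9, block size k = 3, number of blocks = 6.
For resolvability, blocks must partition into parallel classes of size v/k = 3.
Total blocks must therefore be a multiple of 3: 6 = 3·2 + 0 ⇒ divisible ✓.
Greedy packing gives 2 candidate class(es). Each should be a full parallel class (size 3, covers all 9 points).
  Class 1 (3 blocks): {3,5,7}; {1,4,8}; {0,2,6}. Points covered: [0, 1, 2, 3, 4, 5, 6, 7, 8].
  Class 2 (3 blocks): {0,1,5}; {2,3,4}; {6,7,8}. Points covered: [0, 1, 2, 3, 4, 5, 6, 7, 8].
All classes full (size 3)? YES. All classes cover every point? YES.
Resolvable? YES.

YES


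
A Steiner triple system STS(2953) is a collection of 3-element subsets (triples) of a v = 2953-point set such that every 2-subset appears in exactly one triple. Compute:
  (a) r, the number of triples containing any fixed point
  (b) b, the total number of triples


An STS(v) is a 2-(v, 3, 1) BIBD: block size k = 3, λ = 1.
Replication: r(k − 1) = λ(v − 1) ⇒ r·2 = 2953 − 1 = 2952 ⇒ r = 1476.
Block count: bk = vr ⇒ b·3 = 2953·1476 = 4358628 ⇒ b = 1452876.
(Check via b = v(v − 1)/6 = 2953·2952/6 = 8717256/6 = 1452876.)

r = 1476, b = 1452876.


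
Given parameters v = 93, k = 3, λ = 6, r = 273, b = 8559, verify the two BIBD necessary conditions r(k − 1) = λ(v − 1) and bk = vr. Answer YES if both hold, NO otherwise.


Condition (i): r(k − 1) = 273·2 = 546; λ(v − 1) = 6·92 = 552. Match? NO.
Condition (ii): bk = 8559·3 = 25677; vr = 93·273 = 25389. Match? NO.
Both conditions hold? NO.

NO


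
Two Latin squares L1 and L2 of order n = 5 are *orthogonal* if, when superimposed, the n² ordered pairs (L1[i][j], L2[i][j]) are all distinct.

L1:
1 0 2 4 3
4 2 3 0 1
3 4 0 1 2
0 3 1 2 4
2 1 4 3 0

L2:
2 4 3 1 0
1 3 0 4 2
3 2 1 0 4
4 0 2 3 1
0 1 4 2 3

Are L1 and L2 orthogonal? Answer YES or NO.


Form the n² = 25 superimposed pairs (L1[i][j], L2[i][j]), row by row (rows and columns indexed from 0):
row 0: (1,2) (0,4) (2,3) (4,1) (3,0)
row 1: (4,1) (2,3) (3,0) (0,4) (1,2)
row 2: (3,3) (4,2) (0,1) (1,0) (2,4)
row 3: (0,4) (3,0) (1,2) (2,3) (4,1)
row 4: (2,0) (1,1) (4,4) (3,2) (0,3)
Orthogonality requires all 25 pairs distinct.
But the pair (4,1) repeats: cell (0,3) has L1 = 4, L2 = 1, and cell (1,0) has L1 = 4, L2 = 1.
A repeated pair means some other pair never occurs (only 15 distinct pairs out of 25), so the squares are not orthogonal.
Conclusion: NO.

NO


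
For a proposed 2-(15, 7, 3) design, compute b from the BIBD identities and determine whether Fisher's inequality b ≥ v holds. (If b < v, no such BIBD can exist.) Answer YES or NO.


r = λ(v − 1)/(k − 1) = 3·14/6 = 7.
b = vr/k = 15·7/7 = 15.
Fisher's inequality: b ≥ v ⇔ 15 ≥ 15? YES.

YES


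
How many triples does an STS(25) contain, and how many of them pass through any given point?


An STS(v) is a 2-(v, 3, 1) BIBD: block size k = 3, λ = 1.
Replication: r(k − 1) = λ(v − 1) ⇒ r·2 = 25 − 1 = 24 ⇒ r = 12.
Block count: bk = vr ⇒ b·3 = 25·12 = 300 ⇒ b = 100.

r = 12, b = 100.


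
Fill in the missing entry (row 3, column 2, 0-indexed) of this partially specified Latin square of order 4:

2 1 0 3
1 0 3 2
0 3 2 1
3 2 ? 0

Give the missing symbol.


Row 3 contains symbols [0, 2, 3] — missing [1].
Column 2 contains symbols [0, 2, 3] — missing [1].
The missing symbol must appear in both missing sets; intersection = [1].
Therefore the hidden value is 1.

Missing value = 1.


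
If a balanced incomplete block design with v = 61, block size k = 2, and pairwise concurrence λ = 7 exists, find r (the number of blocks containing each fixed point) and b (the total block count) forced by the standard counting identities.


Any 2-(v, k, λ) BIBD satisfies two necessary conditions:
  (i)  Each point sits in r blocks, and counting incidences through any fixed point gives r(k − 1) = λ(v − 1), so r = λ(v − 1)/(k − 1).
  (ii) Total incidences bk = vr, so b = vr/k.
Step 1: r = λ(v − 1)/(k − 1) = 7·(61 − 1)/(2 − 1) = 7·60/1 = 420/1 = 420.
Step 2: b = vr/k = 61·420/2 = 25620/2 = 12810.
Check integrality: r = 420 ∈ Z ✓, b = 12810 ∈ Z ✓.
(These identities are necessary conditions: they determine r and b for any design with these parameters, but do not by themselves prove that one exists.)

r = 420, b = 12810.


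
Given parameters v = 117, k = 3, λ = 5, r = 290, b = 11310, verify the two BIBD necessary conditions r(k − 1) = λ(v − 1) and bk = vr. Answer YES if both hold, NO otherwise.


Condition (i): r(k − 1) = 290·2 = 580; λ(v − 1) = 5·116 = 580. Match? YES.
Condition (ii): bk = 11310·3 = 33930; vr = 117·290 = 33930. Match? YES.
Both conditions hold? YES.

YES


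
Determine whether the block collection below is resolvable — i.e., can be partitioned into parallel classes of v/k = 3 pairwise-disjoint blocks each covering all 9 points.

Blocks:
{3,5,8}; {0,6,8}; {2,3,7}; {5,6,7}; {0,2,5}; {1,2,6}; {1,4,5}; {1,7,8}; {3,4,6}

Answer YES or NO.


v = 9, block size k = 3, number of blocks = 9.
For resolvability, blocks must partition into parallel classes of size v/k = 3.
Total blocks must therefore be a multiple of 3: 9 = 3·3 + 0 ⇒ divisible ✓.
Consider block {3,5,8}. The only other block(s) in the collection disjoint from it are {1,2,6} — just 1 block(s). Any parallel class containing {3,5,8} would need 2 other blocks each disjoint from it, so no parallel class of size 3 can contain {3,5,8}.
Since every block must belong to some parallel class in a resolution, the collection cannot be partitioned into parallel classes.
Resolvable? NO.

NO


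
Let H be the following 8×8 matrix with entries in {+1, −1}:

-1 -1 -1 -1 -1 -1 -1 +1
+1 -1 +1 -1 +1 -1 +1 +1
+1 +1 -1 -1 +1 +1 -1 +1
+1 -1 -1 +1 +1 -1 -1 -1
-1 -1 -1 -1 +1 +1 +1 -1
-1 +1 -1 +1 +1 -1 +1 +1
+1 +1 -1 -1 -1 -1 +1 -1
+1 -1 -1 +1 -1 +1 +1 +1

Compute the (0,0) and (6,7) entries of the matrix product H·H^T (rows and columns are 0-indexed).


Row 0 of H: [-1, -1, -1, -1, -1, -1, -1, 1].
Row 6 of H: [1, 1, -1, -1, -1, -1, 1, -1].
Row 7 of H: [1, -1, -1, 1, -1, 1, 1, 1].
(H·H^T)[0][0] = Σ_j H[0][j]·H[0][j] = (-1)² + (-1)² + (-1)² + (-1)² + (-1)² + (-1)² + (-1)² + (1)² = 1 + 1 + 1 + 1 + 1 + 1 + 1 + 1 = 8.
(H·H^T)[6][7] = Σ_j H[6][j]·H[7][j] = (1)·(1) + (1)·(-1) + (-1)·(-1) + (-1)·(1) + (-1)·(-1) + (-1)·(1) + (1)·(1) + (-1)·(1) = 1 + -1 + 1 + -1 + 1 + -1 + 1 + -1 = 0.
So rows 6 and 7 are orthogonal; the diagonal entry equals n = 8.

(0,0) entry = 8; (6,7) entry = 0.


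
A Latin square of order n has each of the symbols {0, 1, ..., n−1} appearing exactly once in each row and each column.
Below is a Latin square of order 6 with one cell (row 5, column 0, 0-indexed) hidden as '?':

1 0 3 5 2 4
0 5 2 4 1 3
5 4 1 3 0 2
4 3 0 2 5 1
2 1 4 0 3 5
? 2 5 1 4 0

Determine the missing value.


Row 5 contains symbols [0, 1, 2, 4, 5] — missing [3].
Column 0 contains symbols [0, 1, 2, 4, 5] — missing [3].
The missing symbol must appear in both missing sets; intersection = [3].
Therefore the hidden value is 3.

Missing value = 3.


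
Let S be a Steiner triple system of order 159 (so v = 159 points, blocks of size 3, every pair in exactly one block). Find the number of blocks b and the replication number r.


An STS(v) is a 2-(v, 3, 1) BIBD: block size k = 3, λ = 1.
Replication: r(k − 1) = λ(v − 1) ⇒ r·2 = 159 − 1 = 158 ⇒ r = 79.
Block count: bk = vr ⇒ b·3 = 159·79 = 12561 ⇒ b = 4187.

r = 79, b = 4187.


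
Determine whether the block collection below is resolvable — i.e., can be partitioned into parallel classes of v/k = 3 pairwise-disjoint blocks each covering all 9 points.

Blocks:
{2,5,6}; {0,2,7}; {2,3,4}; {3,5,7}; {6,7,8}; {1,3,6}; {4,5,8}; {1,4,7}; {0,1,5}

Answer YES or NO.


v = 9, block size k = 3, number of blocks = 9.
For resolvability, blocks must partition into parallel classes of size v/k = 3.
Total blocks must therefore be a multiple of 3: 9 = 3·3 + 0 ⇒ divisible ✓.
Consider block {2,5,6}. The only other block(s) in the collection disjoint from it are {1,4,7} — just 1 block(s). Any parallel class containing {2,5,6} would need 2 other blocks each disjoint from it, so no parallel class of size 3 can contain {2,5,6}.
Since every block must belong to some parallel class in a resolution, the collection cannot be partitioned into parallel classes.
Resolvable? NO.

NO


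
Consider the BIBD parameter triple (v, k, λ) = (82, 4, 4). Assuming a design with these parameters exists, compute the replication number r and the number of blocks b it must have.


Any 2-(v, k, λ) BIBD satisfies two necessary conditions:
  (i)  Each point sits in r blocks, and counting incidences through any fixed point gives r(k − 1) = λ(v − 1), so r = λ(v − 1)/(k − 1).
  (ii) Total incidences bk = vr, so b = vr/k.
Step 1: r = λ(v − 1)/(k − 1) = 4·(82 − 1)/(4 − 1) = 4·81/3 = 324/3 = 108.
Step 2: b = vr/k = 82·108/4 = 8856/4 = 2214.
Check integrality: r = 108 ∈ Z ✓, b = 2214 ∈ Z ✓.
(These identities are necessary conditions: they determine r and b for any design with these parameters, but do not by themselves prove that one exists.)

r = 108, b = 2214.


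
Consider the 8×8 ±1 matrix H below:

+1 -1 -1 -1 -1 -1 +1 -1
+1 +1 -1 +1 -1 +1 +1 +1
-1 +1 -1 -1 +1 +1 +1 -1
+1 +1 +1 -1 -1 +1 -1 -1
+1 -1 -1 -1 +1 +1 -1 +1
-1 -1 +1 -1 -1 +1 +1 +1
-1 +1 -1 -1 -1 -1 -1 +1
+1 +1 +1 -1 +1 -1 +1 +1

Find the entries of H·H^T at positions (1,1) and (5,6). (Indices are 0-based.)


Row 1 of H: [1, 1, -1, 1, -1, 1, 1, 1].
Row 5 of H: [-1, -1, 1, -1, -1, 1, 1, 1].
Row 6 of H: [-1, 1, -1, -1, -1, -1, -1, 1].
(H·H^T)[1][1] = Σ_j H[1][j]·H[1][j] = (1)² + (1)² + (-1)² + (1)² + (-1)² + (1)² + (1)² + (1)² = 1 + 1 + 1 + 1 + 1 + 1 + 1 + 1 = 8.
(H·H^T)[5][6] = Σ_j H[5][j]·H[6][j] = (-1)·(-1) + (-1)·(1) + (1)·(-1) + (-1)·(-1) + (-1)·(-1) + (1)·(-1) + (1)·(-1) + (1)·(1) = 1 + -1 + -1 + 1 + 1 + -1 + -1 + 1 = 0.
So rows 5 and 6 are orthogonal; the diagonal entry equals n = 8.

(1,1) entry = 8; (5,6) entry = 0.


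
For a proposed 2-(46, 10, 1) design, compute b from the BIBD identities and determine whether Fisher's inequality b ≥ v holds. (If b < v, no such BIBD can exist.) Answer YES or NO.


r = λ(v − 1)/(k − 1) = 1·45/9 = 5.
b = vr/k = 46·5/10 = 23.
Fisher's inequality: b ≥ v ⇔ 23 ≥ 46? NO.

NO


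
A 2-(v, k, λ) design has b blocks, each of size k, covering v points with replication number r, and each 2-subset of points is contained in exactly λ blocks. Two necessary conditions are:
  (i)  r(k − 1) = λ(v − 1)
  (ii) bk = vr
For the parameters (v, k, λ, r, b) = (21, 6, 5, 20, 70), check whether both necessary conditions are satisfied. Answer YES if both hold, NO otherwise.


Condition (i): r(k − 1) = 20·5 = 100; λ(v − 1) = 5·20 = 100. Match? YES.
Condition (ii): bk = 70·6 = 420; vr = 21·20 = 420. Match? YES.
Both conditions hold? YES.

YES


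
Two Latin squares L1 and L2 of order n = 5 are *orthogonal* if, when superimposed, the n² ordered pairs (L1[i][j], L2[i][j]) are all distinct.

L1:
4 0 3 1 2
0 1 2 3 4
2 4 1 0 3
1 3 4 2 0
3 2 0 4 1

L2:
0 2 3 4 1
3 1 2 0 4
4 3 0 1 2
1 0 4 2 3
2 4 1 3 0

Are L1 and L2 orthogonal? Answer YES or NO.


Form the n² = 25 superimposed pairs (L1[i][j], L2[i][j]), row by row (rows and columns indexed from 0):
row 0: (4,0) (0,2) (3,3) (1,4) (2,1)
row 1: (0,3) (1,1) (2,2) (3,0) (4,4)
row 2: (2,4) (4,3) (1,0) (0,1) (3,2)
row 3: (1,1) (3,0) (4,4) (2,2) (0,3)
row 4: (3,2) (2,4) (0,1) (4,3) (1,0)
Orthogonality requires all 25 pairs distinct.
But the pair (1,1) repeats: cell (1,1) has L1 = 1, L2 = 1, and cell (3,0) has L1 = 1, L2 = 1.
A repeated pair means some other pair never occurs (only 15 distinct pairs out of 25), so the squares are not orthogonal.
Conclusion: NO.

NO


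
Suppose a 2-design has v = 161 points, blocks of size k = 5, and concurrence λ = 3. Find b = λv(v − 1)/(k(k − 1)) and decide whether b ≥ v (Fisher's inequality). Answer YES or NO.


r = λ(v − 1)/(k − 1) = 3·160/4 = 120.
b = vr/k = 161·120/5 = 3864.
Fisher's inequality: b ≥ v ⇔ 3864 ≥ 161? YES.

YES


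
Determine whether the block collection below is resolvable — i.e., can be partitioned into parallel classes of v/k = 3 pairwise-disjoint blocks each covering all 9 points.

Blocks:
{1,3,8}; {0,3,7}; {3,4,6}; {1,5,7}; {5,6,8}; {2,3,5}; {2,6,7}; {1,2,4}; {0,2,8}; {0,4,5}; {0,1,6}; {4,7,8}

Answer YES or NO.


v = 9, block size k = 3, number of blocks = 12.
For resolvability, blocks must partition into parallel classes of size v/k = 3.
Total blocks must therefore be a multiple of 3: 12 = 3·4 + 0 ⇒ divisible ✓.
Greedy packing gives 4 candidate class(es). Each should be a full parallel class (size 3, covers all 9 points).
  Class 1 (3 blocks): {1,3,8}; {2,6,7}; {0,4,5}. Points covered: [0, 1, 2, 3, 4, 5, 6, 7, 8].
  Class 2 (3 blocks): {0,3,7}; {5,6,8}; {1,2,4}. Points covered: [0, 1, 2, 3, 4, 5, 6, 7, 8].
  Class 3 (3 blocks): {3,4,6}; {1,5,7}; {0,2,8}. Points covered: [0, 1, 2, 3, 4, 5, 6, 7, 8].
  Class 4 (3 blocks): {2,3,5}; {0,1,6}; {4,7,8}. Points covered: [0, 1, 2, 3, 4, 5, 6, 7, 8].
All classes full (size 3)? YES. All classes cover every point? YES.
Resolvable? YES.

YES


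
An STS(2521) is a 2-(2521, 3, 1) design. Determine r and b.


An STS(v) is a 2-(v, 3, 1) BIBD: block size k = 3, λ = 1.
Replication: r(k − 1) = λ(v − 1) ⇒ r·2 = 2521 − 1 = 2520 ⇒ r = 1260.
Block count: b = v(v − 1)/6 = 2521·2520/6 = 6352920/6 = 1058820.

r = 1260, b = 1058820.


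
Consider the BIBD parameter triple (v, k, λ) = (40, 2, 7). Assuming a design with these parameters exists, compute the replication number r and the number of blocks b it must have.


Any 2-(v, k, λ) BIBD satisfies two necessary conditions:
  (i)  Each point sits in r blocks, and counting incidences through any fixed point gives r(k − 1) = λ(v − 1), so r = λ(v − 1)/(k − 1).
  (ii) Total incidences bk = vr, so b = vr/k.
Step 1: r = λ(v − 1)/(k − 1) = 7·(40 − 1)/(2 − 1) = 7·39/1 = 273/1 = 273.
Step 2: b = vr/k = 40·273/2 = 10920/2 = 5460.
Check integrality: r = 273 ∈ Z ✓, b = 5460 ∈ Z ✓.
(These identities are necessary conditions: they determine r and b for any design with these parameters, but do not by themselves prove that one exists.)

r = 273, b = 5460.


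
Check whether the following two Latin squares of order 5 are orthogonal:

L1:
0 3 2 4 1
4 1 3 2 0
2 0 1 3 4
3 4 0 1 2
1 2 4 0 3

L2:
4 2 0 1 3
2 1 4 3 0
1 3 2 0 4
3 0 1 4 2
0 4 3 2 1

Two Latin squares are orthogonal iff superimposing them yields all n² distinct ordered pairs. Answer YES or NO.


Form the n² = 25 superimposed pairs (L1[i][j], L2[i][j]), row by row (rows and columns indexed from 0):
row 0: (0,4) (3,2) (2,0) (4,1) (1,3)
row 1: (4,2) (1,1) (3,4) (2,3) (0,0)
row 2: (2,1) (0,3) (1,2) (3,0) (4,4)
row 3: (3,3) (4,0) (0,1) (1,4) (2,2)
row 4: (1,0) (2,4) (4,3) (0,2) (3,1)
Orthogonality requires all 25 pairs distinct.
Check by first coordinate: for each symbol s of L1, list the L2 entries in the n cells where L1 = s; they must all differ.
  L1 = 0: L2 entries (in reading order) 4, 0, 3, 1, 2 — all 5 distinct ✓
  L1 = 1: L2 entries (in reading order) 3, 1, 2, 4, 0 — all 5 distinct ✓
  L1 = 2: L2 entries (in reading order) 0, 3, 1, 2, 4 — all 5 distinct ✓
  L1 = 3: L2 entries (in reading order) 2, 4, 0, 3, 1 — all 5 distinct ✓
  L1 = 4: L2 entries (in reading order) 1, 2, 4, 0, 3 — all 5 distinct ✓
Every symbol of L1 meets every symbol of L2 exactly once, so all 25 pairs are distinct (25 of 25).
Conclusion: YES.

YES


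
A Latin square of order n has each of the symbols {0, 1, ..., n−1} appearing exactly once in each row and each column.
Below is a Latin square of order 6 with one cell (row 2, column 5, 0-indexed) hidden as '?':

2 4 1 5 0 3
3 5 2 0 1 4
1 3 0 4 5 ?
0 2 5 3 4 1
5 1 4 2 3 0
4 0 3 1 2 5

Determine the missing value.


Row 2 contains symbols [0, 1, 3, 4, 5] — missing [2].
Column 5 contains symbols [0, 1, 3, 4, 5] — missing [2].
The missing symbol must appear in both missing sets; intersection = [2].
Therefore the hidden value is 2.

Missing value = 2.


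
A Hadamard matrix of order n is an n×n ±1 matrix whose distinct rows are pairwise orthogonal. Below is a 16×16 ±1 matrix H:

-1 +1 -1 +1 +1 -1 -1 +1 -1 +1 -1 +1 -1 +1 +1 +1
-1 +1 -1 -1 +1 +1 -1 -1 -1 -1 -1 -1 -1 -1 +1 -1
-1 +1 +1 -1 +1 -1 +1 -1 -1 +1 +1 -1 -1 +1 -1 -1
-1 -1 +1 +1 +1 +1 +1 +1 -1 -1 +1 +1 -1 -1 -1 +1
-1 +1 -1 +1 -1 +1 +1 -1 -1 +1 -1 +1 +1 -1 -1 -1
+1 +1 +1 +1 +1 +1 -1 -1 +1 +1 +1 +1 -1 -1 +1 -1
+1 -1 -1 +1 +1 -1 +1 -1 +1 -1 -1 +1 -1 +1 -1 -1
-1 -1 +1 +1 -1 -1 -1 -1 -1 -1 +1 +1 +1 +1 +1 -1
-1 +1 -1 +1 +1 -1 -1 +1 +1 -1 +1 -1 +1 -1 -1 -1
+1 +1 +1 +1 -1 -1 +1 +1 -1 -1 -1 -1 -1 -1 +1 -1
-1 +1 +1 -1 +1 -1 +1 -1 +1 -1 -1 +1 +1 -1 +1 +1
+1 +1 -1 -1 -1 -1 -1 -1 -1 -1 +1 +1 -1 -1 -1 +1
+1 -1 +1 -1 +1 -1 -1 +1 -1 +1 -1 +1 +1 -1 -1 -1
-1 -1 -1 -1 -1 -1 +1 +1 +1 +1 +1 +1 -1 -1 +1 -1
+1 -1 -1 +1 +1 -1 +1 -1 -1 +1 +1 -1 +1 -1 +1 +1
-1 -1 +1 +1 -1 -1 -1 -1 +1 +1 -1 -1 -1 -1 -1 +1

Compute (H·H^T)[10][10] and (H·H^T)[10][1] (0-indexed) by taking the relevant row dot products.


Row 1 of H: [-1, 1, -1, -1, 1, 1, -1, -1, -1, -1, -1, -1, -1, -1, 1, -1].
Row 10 of H: [-1, 1, 1, -1, 1, -1, 1, -1, 1, -1, -1, 1, 1, -1, 1, 1].
(H·H^T)[10][10] = Σ_j H[10][j]·H[10][j] = (-1)² + (1)² + (1)² + (-1)² + (1)² + (-1)² + (1)² + (-1)² + (1)² + (-1)² + (-1)² + (1)² + (1)² + (-1)² + (1)² + (1)² = 1 + 1 + 1 + 1 + 1 + 1 + 1 + 1 + 1 + 1 + 1 + 1 + 1 + 1 + 1 + 1 = 16.
(H·H^T)[10][1] = Σ_j H[10][j]·H[1][j] = (-1)·(-1) + (1)·(1) + (1)·(-1) + (-1)·(-1) + (1)·(1) + (-1)·(1) + (1)·(-1) + (-1)·(-1) + (1)·(-1) + (-1)·(-1) + (-1)·(-1) + (1)·(-1) + (1)·(-1) + (-1)·(-1) + (1)·(1) + (1)·(-1) = 1 + 1 + -1 + 1 + 1 + -1 + -1 + 1 + -1 + 1 + 1 + -1 + -1 + 1 + 1 + -1 = 2.
Rows 10 and 1 are not orthogonal (dot product = 2 ≠ 0), so H is not a Hadamard matrix.

(10,10) entry = 16; (10,1) entry = 2.
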